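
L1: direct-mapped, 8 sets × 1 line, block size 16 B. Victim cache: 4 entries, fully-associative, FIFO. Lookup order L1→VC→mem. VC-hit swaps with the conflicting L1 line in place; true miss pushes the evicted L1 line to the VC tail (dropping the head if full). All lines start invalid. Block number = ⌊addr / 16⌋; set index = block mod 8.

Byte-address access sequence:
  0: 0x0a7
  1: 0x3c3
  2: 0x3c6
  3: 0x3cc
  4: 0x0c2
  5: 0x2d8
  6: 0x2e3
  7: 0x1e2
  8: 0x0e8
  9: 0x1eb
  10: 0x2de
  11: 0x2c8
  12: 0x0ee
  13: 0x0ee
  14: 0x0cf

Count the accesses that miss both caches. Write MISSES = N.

MISSES = 8

#0 0xa7→b10/s2 MISS; vc=[]
#1 0x3c3→b60/s4 MISS; vc=[]
#2 0x3c6→b60/s4 L1-HIT; vc=[]
#3 0x3cc→b60/s4 L1-HIT; vc=[]
#4 0xc2→b12/s4 MISS; vc=[60]
#5 0x2d8→b45/s5 MISS; vc=[60]
#6 0x2e3→b46/s6 MISS; vc=[60]
#7 0x1e2→b30/s6 MISS; vc=[60,46]
#8 0xe8→b14/s6 MISS; vc=[60,46,30]
#9 0x1eb→b30/s6 VC-HIT; vc=[60,46,14]
#10 0x2de→b45/s5 L1-HIT; vc=[60,46,14]
#11 0x2c8→b44/s4 MISS; vc=[60,46,14,12]
#12 0xee→b14/s6 VC-HIT; vc=[60,46,30,12]
#13 0xee→b14/s6 L1-HIT; vc=[60,46,30,12]
#14 0xcf→b12/s4 VC-HIT; vc=[60,46,30,44]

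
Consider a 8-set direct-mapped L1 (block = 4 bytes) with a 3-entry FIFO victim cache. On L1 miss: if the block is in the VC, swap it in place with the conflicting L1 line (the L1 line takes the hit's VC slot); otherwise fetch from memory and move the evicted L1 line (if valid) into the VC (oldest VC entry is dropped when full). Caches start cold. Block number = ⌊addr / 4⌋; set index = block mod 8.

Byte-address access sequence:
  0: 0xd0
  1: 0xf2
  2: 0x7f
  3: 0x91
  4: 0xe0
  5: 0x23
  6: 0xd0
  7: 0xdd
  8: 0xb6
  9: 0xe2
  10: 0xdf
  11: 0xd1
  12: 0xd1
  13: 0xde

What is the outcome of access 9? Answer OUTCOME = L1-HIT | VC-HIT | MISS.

OUTCOME = VC-HIT

0: 0xd0 (blk 52, set 4) → MISS  vc=[]
1: 0xf2 (blk 60, set 4) → MISS  vc=[52]
2: 0x7f (blk 31, set 7) → MISS  vc=[52]
3: 0x91 (blk 36, set 4) → MISS  vc=[52, 60]
4: 0xe0 (blk 56, set 0) → MISS  vc=[52, 60]
5: 0x23 (blk 8, set 0) → MISS  vc=[52, 60, 56]
6: 0xd0 (blk 52, set 4) → VC-HIT  vc=[36, 60, 56]
7: 0xdd (blk 55, set 7) → MISS  vc=[60, 56, 31]
8: 0xb6 (blk 45, set 5) → MISS  vc=[60, 56, 31]
9: 0xe2 (blk 56, set 0) → VC-HIT  vc=[60, 8, 31]
10: 0xdf (blk 55, set 7) → L1-HIT  vc=[60, 8, 31]
11: 0xd1 (blk 52, set 4) → L1-HIT  vc=[60, 8, 31]
12: 0xd1 (blk 52, set 4) → L1-HIT  vc=[60, 8, 31]
13: 0xde (blk 55, set 7) → L1-HIT  vc=[60, 8, 31]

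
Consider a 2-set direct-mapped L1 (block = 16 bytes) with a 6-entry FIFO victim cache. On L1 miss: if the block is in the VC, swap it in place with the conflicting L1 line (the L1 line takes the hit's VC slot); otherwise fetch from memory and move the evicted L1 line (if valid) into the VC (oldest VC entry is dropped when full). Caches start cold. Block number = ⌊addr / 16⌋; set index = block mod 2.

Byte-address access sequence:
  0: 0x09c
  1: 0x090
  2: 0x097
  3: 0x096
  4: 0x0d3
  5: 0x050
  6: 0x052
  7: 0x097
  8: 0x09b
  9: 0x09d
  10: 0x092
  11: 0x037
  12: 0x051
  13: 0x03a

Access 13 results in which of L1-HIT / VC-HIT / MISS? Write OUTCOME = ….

#0 0x9c→b9/s1 MISS; vc=[]
#1 0x90→b9/s1 L1-HIT; vc=[]
#2 0x97→b9/s1 L1-HIT; vc=[]
#3 0x96→b9/s1 L1-HIT; vc=[]
#4 0xd3→b13/s1 MISS; vc=[9]
#5 0x50→b5/s1 MISS; vc=[9,13]
#6 0x52→b5/s1 L1-HIT; vc=[9,13]
#7 0x97→b9/s1 VC-HIT; vc=[5,13]
#8 0x9b→b9/s1 L1-HIT; vc=[5,13]
#9 0x9d→b9/s1 L1-HIT; vc=[5,13]
#10 0x92→b9/s1 L1-HIT; vc=[5,13]
#11 0x37→b3/s1 MISS; vc=[5,13,9]
#12 0x51→b5/s1 VC-HIT; vc=[3,13,9]
#13 0x3a→b3/s1 VC-HIT; vc=[5,13,9]

OUTCOME = VC-HIT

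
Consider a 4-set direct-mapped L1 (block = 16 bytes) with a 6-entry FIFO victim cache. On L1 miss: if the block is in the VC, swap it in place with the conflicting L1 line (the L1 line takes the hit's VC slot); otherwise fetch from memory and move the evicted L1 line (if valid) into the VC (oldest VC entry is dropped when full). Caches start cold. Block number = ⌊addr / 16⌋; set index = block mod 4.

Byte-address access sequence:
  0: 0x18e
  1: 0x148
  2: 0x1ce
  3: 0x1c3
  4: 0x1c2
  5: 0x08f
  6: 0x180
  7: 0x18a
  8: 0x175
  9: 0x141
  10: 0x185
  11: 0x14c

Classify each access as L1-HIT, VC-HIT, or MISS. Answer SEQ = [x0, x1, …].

SEQ = [MISS, MISS, MISS, L1-HIT, L1-HIT, MISS, VC-HIT, L1-HIT, MISS, VC-HIT, VC-HIT, VC-HIT]

#0 0x18e→b24/s0 MISS; vc=[]
#1 0x148→b20/s0 MISS; vc=[24]
#2 0x1ce→b28/s0 MISS; vc=[24,20]
#3 0x1c3→b28/s0 L1-HIT; vc=[24,20]
#4 0x1c2→b28/s0 L1-HIT; vc=[24,20]
#5 0x8f→b8/s0 MISS; vc=[24,20,28]
#6 0x180→b24/s0 VC-HIT; vc=[8,20,28]
#7 0x18a→b24/s0 L1-HIT; vc=[8,20,28]
#8 0x175→b23/s3 MISS; vc=[8,20,28]
#9 0x141→b20/s0 VC-HIT; vc=[8,24,28]
#10 0x185→b24/s0 VC-HIT; vc=[8,20,28]
#11 0x14c→b20/s0 VC-HIT; vc=[8,24,28]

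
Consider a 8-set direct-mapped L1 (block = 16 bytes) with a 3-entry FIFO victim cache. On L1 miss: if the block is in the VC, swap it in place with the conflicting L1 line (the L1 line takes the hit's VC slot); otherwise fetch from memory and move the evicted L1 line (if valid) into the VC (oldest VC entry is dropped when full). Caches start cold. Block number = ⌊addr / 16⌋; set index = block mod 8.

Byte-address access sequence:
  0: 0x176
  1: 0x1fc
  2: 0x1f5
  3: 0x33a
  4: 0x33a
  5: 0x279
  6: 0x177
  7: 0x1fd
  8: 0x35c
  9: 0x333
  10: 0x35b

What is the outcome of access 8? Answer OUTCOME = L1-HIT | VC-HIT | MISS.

OUTCOME = MISS

0: 0x176 (blk 23, set 7) → MISS  vc=[]
1: 0x1fc (blk 31, set 7) → MISS  vc=[23]
2: 0x1f5 (blk 31, set 7) → L1-HIT  vc=[23]
3: 0x33a (blk 51, set 3) → MISS  vc=[23]
4: 0x33a (blk 51, set 3) → L1-HIT  vc=[23]
5: 0x279 (blk 39, set 7) → MISS  vc=[23, 31]
6: 0x177 (blk 23, set 7) → VC-HIT  vc=[39, 31]
7: 0x1fd (blk 31, set 7) → VC-HIT  vc=[39, 23]
8: 0x35c (blk 53, set 5) → MISS  vc=[39, 23]
9: 0x333 (blk 51, set 3) → L1-HIT  vc=[39, 23]
10: 0x35b (blk 53, set 5) → L1-HIT  vc=[39, 23]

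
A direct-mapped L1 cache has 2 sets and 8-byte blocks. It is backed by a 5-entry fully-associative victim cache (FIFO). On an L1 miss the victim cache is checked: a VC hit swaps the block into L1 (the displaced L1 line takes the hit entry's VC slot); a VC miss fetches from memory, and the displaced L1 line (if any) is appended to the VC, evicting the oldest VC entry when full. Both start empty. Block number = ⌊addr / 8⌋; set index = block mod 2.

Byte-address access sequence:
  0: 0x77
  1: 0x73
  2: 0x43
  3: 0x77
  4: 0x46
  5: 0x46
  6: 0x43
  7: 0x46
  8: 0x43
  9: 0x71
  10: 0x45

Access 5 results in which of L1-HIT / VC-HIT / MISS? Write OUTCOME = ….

OUTCOME = L1-HIT

0: 0x77 (blk 14, set 0) → MISS  vc=[]
1: 0x73 (blk 14, set 0) → L1-HIT  vc=[]
2: 0x43 (blk 8, set 0) → MISS  vc=[14]
3: 0x77 (blk 14, set 0) → VC-HIT  vc=[8]
4: 0x46 (blk 8, set 0) → VC-HIT  vc=[14]
5: 0x46 (blk 8, set 0) → L1-HIT  vc=[14]
6: 0x43 (blk 8, set 0) → L1-HIT  vc=[14]
7: 0x46 (blk 8, set 0) → L1-HIT  vc=[14]
8: 0x43 (blk 8, set 0) → L1-HIT  vc=[14]
9: 0x71 (blk 14, set 0) → VC-HIT  vc=[8]
10: 0x45 (blk 8, set 0) → VC-HIT  vc=[14]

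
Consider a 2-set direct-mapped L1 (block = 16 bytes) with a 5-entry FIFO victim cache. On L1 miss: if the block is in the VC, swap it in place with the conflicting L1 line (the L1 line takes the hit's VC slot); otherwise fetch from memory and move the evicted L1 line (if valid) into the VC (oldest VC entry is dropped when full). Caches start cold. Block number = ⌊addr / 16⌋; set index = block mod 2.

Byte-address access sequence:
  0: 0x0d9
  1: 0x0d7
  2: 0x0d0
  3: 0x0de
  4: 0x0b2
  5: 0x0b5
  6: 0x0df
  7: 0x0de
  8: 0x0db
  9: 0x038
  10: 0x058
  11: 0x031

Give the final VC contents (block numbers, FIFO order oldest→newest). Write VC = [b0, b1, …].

VC = [11, 13, 5]

0: 0xd9 (blk 13, set 1) → MISS  vc=[]
1: 0xd7 (blk 13, set 1) → L1-HIT  vc=[]
2: 0xd0 (blk 13, set 1) → L1-HIT  vc=[]
3: 0xde (blk 13, set 1) → L1-HIT  vc=[]
4: 0xb2 (blk 11, set 1) → MISS  vc=[13]
5: 0xb5 (blk 11, set 1) → L1-HIT  vc=[13]
6: 0xdf (blk 13, set 1) → VC-HIT  vc=[11]
7: 0xde (blk 13, set 1) → L1-HIT  vc=[11]
8: 0xdb (blk 13, set 1) → L1-HIT  vc=[11]
9: 0x38 (blk 3, set 1) → MISS  vc=[11, 13]
10: 0x58 (blk 5, set 1) → MISS  vc=[11, 13, 3]
11: 0x31 (blk 3, set 1) → VC-HIT  vc=[11, 13, 5]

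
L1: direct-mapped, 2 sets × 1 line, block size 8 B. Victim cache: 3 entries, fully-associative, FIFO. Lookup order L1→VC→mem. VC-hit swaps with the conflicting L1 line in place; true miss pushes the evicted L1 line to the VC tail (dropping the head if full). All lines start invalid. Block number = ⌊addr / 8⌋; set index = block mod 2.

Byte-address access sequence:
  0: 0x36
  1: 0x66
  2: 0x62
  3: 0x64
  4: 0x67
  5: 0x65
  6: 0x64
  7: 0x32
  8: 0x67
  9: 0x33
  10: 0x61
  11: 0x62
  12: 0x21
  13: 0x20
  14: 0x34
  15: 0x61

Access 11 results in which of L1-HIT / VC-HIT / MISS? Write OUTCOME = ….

OUTCOME = L1-HIT

  [0] addr=0x36 blk=6 s=0: MISS | VC []
  [1] addr=0x66 blk=12 s=0: MISS | VC [6]
  [2] addr=0x62 blk=12 s=0: L1-HIT | VC [6]
  [3] addr=0x64 blk=12 s=0: L1-HIT | VC [6]
  [4] addr=0x67 blk=12 s=0: L1-HIT | VC [6]
  [5] addr=0x65 blk=12 s=0: L1-HIT | VC [6]
  [6] addr=0x64 blk=12 s=0: L1-HIT | VC [6]
  [7] addr=0x32 blk=6 s=0: VC-HIT | VC [12]
  [8] addr=0x67 blk=12 s=0: VC-HIT | VC [6]
  [9] addr=0x33 blk=6 s=0: VC-HIT | VC [12]
  [10] addr=0x61 blk=12 s=0: VC-HIT | VC [6]
  [11] addr=0x62 blk=12 s=0: L1-HIT | VC [6]
  [12] addr=0x21 blk=4 s=0: MISS | VC [6, 12]
  [13] addr=0x20 blk=4 s=0: L1-HIT | VC [6, 12]
  [14] addr=0x34 blk=6 s=0: VC-HIT | VC [4, 12]
  [15] addr=0x61 blk=12 s=0: VC-HIT | VC [4, 6]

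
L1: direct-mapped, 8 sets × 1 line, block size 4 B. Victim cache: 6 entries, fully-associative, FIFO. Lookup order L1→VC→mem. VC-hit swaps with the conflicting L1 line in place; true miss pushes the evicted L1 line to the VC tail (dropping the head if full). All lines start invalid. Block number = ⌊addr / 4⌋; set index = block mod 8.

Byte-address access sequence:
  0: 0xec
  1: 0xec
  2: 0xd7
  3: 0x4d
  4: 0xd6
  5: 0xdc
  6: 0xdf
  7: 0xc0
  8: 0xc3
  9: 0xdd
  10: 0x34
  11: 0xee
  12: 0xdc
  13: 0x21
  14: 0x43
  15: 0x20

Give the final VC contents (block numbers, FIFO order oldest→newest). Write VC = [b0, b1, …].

  [0] addr=0xec blk=59 s=3: MISS | VC []
  [1] addr=0xec blk=59 s=3: L1-HIT | VC []
  [2] addr=0xd7 blk=53 s=5: MISS | VC []
  [3] addr=0x4d blk=19 s=3: MISS | VC [59]
  [4] addr=0xd6 blk=53 s=5: L1-HIT | VC [59]
  [5] addr=0xdc blk=55 s=7: MISS | VC [59]
  [6] addr=0xdf blk=55 s=7: L1-HIT | VC [59]
  [7] addr=0xc0 blk=48 s=0: MISS | VC [59]
  [8] addr=0xc3 blk=48 s=0: L1-HIT | VC [59]
  [9] addr=0xdd blk=55 s=7: L1-HIT | VC [59]
  [10] addr=0x34 blk=13 s=5: MISS | VC [59, 53]
  [11] addr=0xee blk=59 s=3: VC-HIT | VC [19, 53]
  [12] addr=0xdc blk=55 s=7: L1-HIT | VC [19, 53]
  [13] addr=0x21 blk=8 s=0: MISS | VC [19, 53, 48]
  [14] addr=0x43 blk=16 s=0: MISS | VC [19, 53, 48, 8]
  [15] addr=0x20 blk=8 s=0: VC-HIT | VC [19, 53, 48, 16]

VC = [19, 53, 48, 16]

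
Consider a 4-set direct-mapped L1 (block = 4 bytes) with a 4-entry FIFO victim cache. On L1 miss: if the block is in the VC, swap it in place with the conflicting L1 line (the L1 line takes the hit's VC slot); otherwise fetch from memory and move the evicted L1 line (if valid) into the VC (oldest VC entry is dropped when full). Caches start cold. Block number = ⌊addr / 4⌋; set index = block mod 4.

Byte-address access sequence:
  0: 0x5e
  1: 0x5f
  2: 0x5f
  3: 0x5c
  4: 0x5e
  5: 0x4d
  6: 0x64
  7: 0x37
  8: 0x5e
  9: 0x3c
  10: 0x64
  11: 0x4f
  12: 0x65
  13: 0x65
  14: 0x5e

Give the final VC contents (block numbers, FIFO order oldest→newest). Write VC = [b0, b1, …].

VC = [15, 13, 19]

#0 0x5e→b23/s3 MISS; vc=[]
#1 0x5f→b23/s3 L1-HIT; vc=[]
#2 0x5f→b23/s3 L1-HIT; vc=[]
#3 0x5c→b23/s3 L1-HIT; vc=[]
#4 0x5e→b23/s3 L1-HIT; vc=[]
#5 0x4d→b19/s3 MISS; vc=[23]
#6 0x64→b25/s1 MISS; vc=[23]
#7 0x37→b13/s1 MISS; vc=[23,25]
#8 0x5e→b23/s3 VC-HIT; vc=[19,25]
#9 0x3c→b15/s3 MISS; vc=[19,25,23]
#10 0x64→b25/s1 VC-HIT; vc=[19,13,23]
#11 0x4f→b19/s3 VC-HIT; vc=[15,13,23]
#12 0x65→b25/s1 L1-HIT; vc=[15,13,23]
#13 0x65→b25/s1 L1-HIT; vc=[15,13,23]
#14 0x5e→b23/s3 VC-HIT; vc=[15,13,19]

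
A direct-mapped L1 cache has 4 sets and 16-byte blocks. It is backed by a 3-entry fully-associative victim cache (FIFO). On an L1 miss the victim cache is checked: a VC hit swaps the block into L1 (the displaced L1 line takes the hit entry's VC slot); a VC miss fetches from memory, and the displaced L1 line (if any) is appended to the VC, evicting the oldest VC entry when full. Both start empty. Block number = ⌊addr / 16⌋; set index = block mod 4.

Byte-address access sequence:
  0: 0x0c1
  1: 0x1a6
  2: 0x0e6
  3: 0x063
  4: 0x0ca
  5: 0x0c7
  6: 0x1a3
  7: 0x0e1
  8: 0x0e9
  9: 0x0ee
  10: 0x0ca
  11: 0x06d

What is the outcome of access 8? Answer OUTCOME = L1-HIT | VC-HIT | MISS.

OUTCOME = L1-HIT

  [0] addr=0xc1 blk=12 s=0: MISS | VC []
  [1] addr=0x1a6 blk=26 s=2: MISS | VC []
  [2] addr=0xe6 blk=14 s=2: MISS | VC [26]
  [3] addr=0x63 blk=6 s=2: MISS | VC [26, 14]
  [4] addr=0xca blk=12 s=0: L1-HIT | VC [26, 14]
  [5] addr=0xc7 blk=12 s=0: L1-HIT | VC [26, 14]
  [6] addr=0x1a3 blk=26 s=2: VC-HIT | VC [6, 14]
  [7] addr=0xe1 blk=14 s=2: VC-HIT | VC [6, 26]
  [8] addr=0xe9 blk=14 s=2: L1-HIT | VC [6, 26]
  [9] addr=0xee blk=14 s=2: L1-HIT | VC [6, 26]
  [10] addr=0xca blk=12 s=0: L1-HIT | VC [6, 26]
  [11] addr=0x6d blk=6 s=2: VC-HIT | VC [14, 26]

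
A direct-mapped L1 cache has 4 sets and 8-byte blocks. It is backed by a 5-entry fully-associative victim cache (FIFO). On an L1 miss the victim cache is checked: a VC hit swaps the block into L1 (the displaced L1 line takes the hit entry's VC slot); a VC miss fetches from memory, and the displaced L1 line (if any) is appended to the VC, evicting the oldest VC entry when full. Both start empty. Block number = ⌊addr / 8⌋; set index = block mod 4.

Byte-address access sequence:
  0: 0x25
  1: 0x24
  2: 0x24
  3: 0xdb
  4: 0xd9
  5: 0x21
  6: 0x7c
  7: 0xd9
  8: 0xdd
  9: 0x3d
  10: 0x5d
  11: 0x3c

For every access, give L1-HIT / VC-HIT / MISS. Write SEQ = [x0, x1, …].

  [0] addr=0x25 blk=4 s=0: MISS | VC []
  [1] addr=0x24 blk=4 s=0: L1-HIT | VC []
  [2] addr=0x24 blk=4 s=0: L1-HIT | VC []
  [3] addr=0xdb blk=27 s=3: MISS | VC []
  [4] addr=0xd9 blk=27 s=3: L1-HIT | VC []
  [5] addr=0x21 blk=4 s=0: L1-HIT | VC []
  [6] addr=0x7c blk=15 s=3: MISS | VC [27]
  [7] addr=0xd9 blk=27 s=3: VC-HIT | VC [15]
  [8] addr=0xdd blk=27 s=3: L1-HIT | VC [15]
  [9] addr=0x3d blk=7 s=3: MISS | VC [15, 27]
  [10] addr=0x5d blk=11 s=3: MISS | VC [15, 27, 7]
  [11] addr=0x3c blk=7 s=3: VC-HIT | VC [15, 27, 11]

SEQ = [MISS, L1-HIT, L1-HIT, MISS, L1-HIT, L1-HIT, MISS, VC-HIT, L1-HIT, MISS, MISS, VC-HIT]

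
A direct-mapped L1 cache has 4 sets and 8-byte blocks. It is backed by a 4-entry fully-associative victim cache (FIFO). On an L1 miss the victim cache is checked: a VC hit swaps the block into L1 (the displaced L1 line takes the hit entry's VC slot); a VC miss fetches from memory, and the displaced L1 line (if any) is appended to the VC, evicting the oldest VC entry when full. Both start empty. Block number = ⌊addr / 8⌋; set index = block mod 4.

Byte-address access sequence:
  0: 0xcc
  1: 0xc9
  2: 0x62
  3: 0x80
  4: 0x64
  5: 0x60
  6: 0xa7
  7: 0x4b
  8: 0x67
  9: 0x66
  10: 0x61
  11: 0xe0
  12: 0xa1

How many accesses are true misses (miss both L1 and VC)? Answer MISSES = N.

MISSES = 6

0: 0xcc (blk 25, set 1) → MISS  vc=[]
1: 0xc9 (blk 25, set 1) → L1-HIT  vc=[]
2: 0x62 (blk 12, set 0) → MISS  vc=[]
3: 0x80 (blk 16, set 0) → MISS  vc=[12]
4: 0x64 (blk 12, set 0) → VC-HIT  vc=[16]
5: 0x60 (blk 12, set 0) → L1-HIT  vc=[16]
6: 0xa7 (blk 20, set 0) → MISS  vc=[16, 12]
7: 0x4b (blk 9, set 1) → MISS  vc=[16, 12, 25]
8: 0x67 (blk 12, set 0) → VC-HIT  vc=[16, 20, 25]
9: 0x66 (blk 12, set 0) → L1-HIT  vc=[16, 20, 25]
10: 0x61 (blk 12, set 0) → L1-HIT  vc=[16, 20, 25]
11: 0xe0 (blk 28, set 0) → MISS  vc=[16, 20, 25, 12]
12: 0xa1 (blk 20, set 0) → VC-HIT  vc=[16, 28, 25, 12]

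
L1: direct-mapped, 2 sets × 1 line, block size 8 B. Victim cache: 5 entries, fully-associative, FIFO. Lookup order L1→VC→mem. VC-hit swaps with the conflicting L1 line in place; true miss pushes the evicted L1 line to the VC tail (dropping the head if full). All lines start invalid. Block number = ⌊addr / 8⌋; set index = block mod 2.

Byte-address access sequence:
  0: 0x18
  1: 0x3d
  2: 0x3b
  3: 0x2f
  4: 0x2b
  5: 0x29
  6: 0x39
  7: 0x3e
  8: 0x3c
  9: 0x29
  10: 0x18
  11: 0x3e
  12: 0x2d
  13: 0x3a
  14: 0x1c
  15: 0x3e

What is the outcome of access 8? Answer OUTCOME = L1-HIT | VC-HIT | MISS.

0: 0x18 (blk 3, set 1) → MISS  vc=[]
1: 0x3d (blk 7, set 1) → MISS  vc=[3]
2: 0x3b (blk 7, set 1) → L1-HIT  vc=[3]
3: 0x2f (blk 5, set 1) → MISS  vc=[3, 7]
4: 0x2b (blk 5, set 1) → L1-HIT  vc=[3, 7]
5: 0x29 (blk 5, set 1) → L1-HIT  vc=[3, 7]
6: 0x39 (blk 7, set 1) → VC-HIT  vc=[3, 5]
7: 0x3e (blk 7, set 1) → L1-HIT  vc=[3, 5]
8: 0x3c (blk 7, set 1) → L1-HIT  vc=[3, 5]
9: 0x29 (blk 5, set 1) → VC-HIT  vc=[3, 7]
10: 0x18 (blk 3, set 1) → VC-HIT  vc=[5, 7]
11: 0x3e (blk 7, set 1) → VC-HIT  vc=[5, 3]
12: 0x2d (blk 5, set 1) → VC-HIT  vc=[7, 3]
13: 0x3a (blk 7, set 1) → VC-HIT  vc=[5, 3]
14: 0x1c (blk 3, set 1) → VC-HIT  vc=[5, 7]
15: 0x3e (blk 7, set 1) → VC-HIT  vc=[5, 3]

OUTCOME = L1-HIT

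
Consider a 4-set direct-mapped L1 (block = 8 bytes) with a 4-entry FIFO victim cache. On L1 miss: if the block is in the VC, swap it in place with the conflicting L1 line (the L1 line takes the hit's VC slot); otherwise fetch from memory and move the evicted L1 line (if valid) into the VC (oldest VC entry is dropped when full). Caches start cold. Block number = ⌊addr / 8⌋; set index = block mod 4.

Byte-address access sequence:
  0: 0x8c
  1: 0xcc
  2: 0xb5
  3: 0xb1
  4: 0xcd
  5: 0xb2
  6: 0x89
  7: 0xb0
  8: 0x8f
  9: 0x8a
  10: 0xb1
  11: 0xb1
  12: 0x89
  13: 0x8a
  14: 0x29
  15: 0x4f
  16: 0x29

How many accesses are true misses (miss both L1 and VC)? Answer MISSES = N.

MISSES = 5

0: 0x8c (blk 17, set 1) → MISS  vc=[]
1: 0xcc (blk 25, set 1) → MISS  vc=[17]
2: 0xb5 (blk 22, set 2) → MISS  vc=[17]
3: 0xb1 (blk 22, set 2) → L1-HIT  vc=[17]
4: 0xcd (blk 25, set 1) → L1-HIT  vc=[17]
5: 0xb2 (blk 22, set 2) → L1-HIT  vc=[17]
6: 0x89 (blk 17, set 1) → VC-HIT  vc=[25]
7: 0xb0 (blk 22, set 2) → L1-HIT  vc=[25]
8: 0x8f (blk 17, set 1) → L1-HIT  vc=[25]
9: 0x8a (blk 17, set 1) → L1-HIT  vc=[25]
10: 0xb1 (blk 22, set 2) → L1-HIT  vc=[25]
11: 0xb1 (blk 22, set 2) → L1-HIT  vc=[25]
12: 0x89 (blk 17, set 1) → L1-HIT  vc=[25]
13: 0x8a (blk 17, set 1) → L1-HIT  vc=[25]
14: 0x29 (blk 5, set 1) → MISS  vc=[25, 17]
15: 0x4f (blk 9, set 1) → MISS  vc=[25, 17, 5]
16: 0x29 (blk 5, set 1) → VC-HIT  vc=[25, 17, 9]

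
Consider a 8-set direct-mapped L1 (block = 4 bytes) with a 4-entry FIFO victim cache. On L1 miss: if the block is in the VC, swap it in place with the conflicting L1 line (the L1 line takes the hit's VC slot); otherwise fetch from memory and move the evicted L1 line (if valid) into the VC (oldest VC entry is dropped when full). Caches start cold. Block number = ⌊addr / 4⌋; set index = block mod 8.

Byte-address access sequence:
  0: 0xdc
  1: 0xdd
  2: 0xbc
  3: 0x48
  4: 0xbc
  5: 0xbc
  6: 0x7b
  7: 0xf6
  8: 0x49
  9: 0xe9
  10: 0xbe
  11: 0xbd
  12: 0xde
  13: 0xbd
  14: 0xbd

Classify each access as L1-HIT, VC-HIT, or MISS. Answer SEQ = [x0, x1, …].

SEQ = [MISS, L1-HIT, MISS, MISS, L1-HIT, L1-HIT, MISS, MISS, L1-HIT, MISS, L1-HIT, L1-HIT, VC-HIT, VC-HIT, L1-HIT]

  [0] addr=0xdc blk=55 s=7: MISS | VC []
  [1] addr=0xdd blk=55 s=7: L1-HIT | VC []
  [2] addr=0xbc blk=47 s=7: MISS | VC [55]
  [3] addr=0x48 blk=18 s=2: MISS | VC [55]
  [4] addr=0xbc blk=47 s=7: L1-HIT | VC [55]
  [5] addr=0xbc blk=47 s=7: L1-HIT | VC [55]
  [6] addr=0x7b blk=30 s=6: MISS | VC [55]
  [7] addr=0xf6 blk=61 s=5: MISS | VC [55]
  [8] addr=0x49 blk=18 s=2: L1-HIT | VC [55]
  [9] addr=0xe9 blk=58 s=2: MISS | VC [55, 18]
  [10] addr=0xbe blk=47 s=7: L1-HIT | VC [55, 18]
  [11] addr=0xbd blk=47 s=7: L1-HIT | VC [55, 18]
  [12] addr=0xde blk=55 s=7: VC-HIT | VC [47, 18]
  [13] addr=0xbd blk=47 s=7: VC-HIT | VC [55, 18]
  [14] addr=0xbd blk=47 s=7: L1-HIT | VC [55, 18]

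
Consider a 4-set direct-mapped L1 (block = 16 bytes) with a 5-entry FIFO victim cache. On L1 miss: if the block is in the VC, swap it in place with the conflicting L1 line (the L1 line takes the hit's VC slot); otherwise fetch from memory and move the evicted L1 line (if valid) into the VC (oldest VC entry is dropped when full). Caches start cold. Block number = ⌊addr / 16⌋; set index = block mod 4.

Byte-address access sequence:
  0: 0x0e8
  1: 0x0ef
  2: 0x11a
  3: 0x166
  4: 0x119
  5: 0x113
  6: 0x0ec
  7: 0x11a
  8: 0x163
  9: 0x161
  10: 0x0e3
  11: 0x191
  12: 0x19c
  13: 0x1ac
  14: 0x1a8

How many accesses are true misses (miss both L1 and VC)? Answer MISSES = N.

MISSES = 5

#0 0xe8→b14/s2 MISS; vc=[]
#1 0xef→b14/s2 L1-HIT; vc=[]
#2 0x11a→b17/s1 MISS; vc=[]
#3 0x166→b22/s2 MISS; vc=[14]
#4 0x119→b17/s1 L1-HIT; vc=[14]
#5 0x113→b17/s1 L1-HIT; vc=[14]
#6 0xec→b14/s2 VC-HIT; vc=[22]
#7 0x11a→b17/s1 L1-HIT; vc=[22]
#8 0x163→b22/s2 VC-HIT; vc=[14]
#9 0x161→b22/s2 L1-HIT; vc=[14]
#10 0xe3→b14/s2 VC-HIT; vc=[22]
#11 0x191→b25/s1 MISS; vc=[22,17]
#12 0x19c→b25/s1 L1-HIT; vc=[22,17]
#13 0x1ac→b26/s2 MISS; vc=[22,17,14]
#14 0x1a8→b26/s2 L1-HIT; vc=[22,17,14]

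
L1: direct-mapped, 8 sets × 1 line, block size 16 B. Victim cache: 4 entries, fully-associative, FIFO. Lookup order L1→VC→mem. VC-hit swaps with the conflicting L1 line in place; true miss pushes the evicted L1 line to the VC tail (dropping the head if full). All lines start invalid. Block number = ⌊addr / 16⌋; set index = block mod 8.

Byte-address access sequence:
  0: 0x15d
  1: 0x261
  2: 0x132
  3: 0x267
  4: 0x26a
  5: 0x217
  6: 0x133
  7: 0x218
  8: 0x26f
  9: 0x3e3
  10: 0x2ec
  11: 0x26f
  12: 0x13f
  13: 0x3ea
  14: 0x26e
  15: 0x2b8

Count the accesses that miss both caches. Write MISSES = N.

0: 0x15d (blk 21, set 5) → MISS  vc=[]
1: 0x261 (blk 38, set 6) → MISS  vc=[]
2: 0x132 (blk 19, set 3) → MISS  vc=[]
3: 0x267 (blk 38, set 6) → L1-HIT  vc=[]
4: 0x26a (blk 38, set 6) → L1-HIT  vc=[]
5: 0x217 (blk 33, set 1) → MISS  vc=[]
6: 0x133 (blk 19, set 3) → L1-HIT  vc=[]
7: 0x218 (blk 33, set 1) → L1-HIT  vc=[]
8: 0x26f (blk 38, set 6) → L1-HIT  vc=[]
9: 0x3e3 (blk 62, set 6) → MISS  vc=[38]
10: 0x2ec (blk 46, set 6) → MISS  vc=[38, 62]
11: 0x26f (blk 38, set 6) → VC-HIT  vc=[46, 62]
12: 0x13f (blk 19, set 3) → L1-HIT  vc=[46, 62]
13: 0x3ea (blk 62, set 6) → VC-HIT  vc=[46, 38]
14: 0x26e (blk 38, set 6) → VC-HIT  vc=[46, 62]
15: 0x2b8 (blk 43, set 3) → MISS  vc=[46, 62, 19]

MISSES = 7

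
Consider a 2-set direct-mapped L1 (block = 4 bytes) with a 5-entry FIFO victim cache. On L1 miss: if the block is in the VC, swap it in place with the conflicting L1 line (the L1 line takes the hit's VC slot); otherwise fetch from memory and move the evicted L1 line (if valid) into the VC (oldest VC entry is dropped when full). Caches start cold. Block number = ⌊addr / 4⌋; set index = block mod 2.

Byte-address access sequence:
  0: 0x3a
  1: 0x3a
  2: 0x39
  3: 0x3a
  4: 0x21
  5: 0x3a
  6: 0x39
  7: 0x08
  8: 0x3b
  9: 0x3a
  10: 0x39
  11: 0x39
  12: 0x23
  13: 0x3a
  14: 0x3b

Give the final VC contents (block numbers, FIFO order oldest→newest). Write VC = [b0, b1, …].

#0 0x3a→b14/s0 MISS; vc=[]
#1 0x3a→b14/s0 L1-HIT; vc=[]
#2 0x39→b14/s0 L1-HIT; vc=[]
#3 0x3a→b14/s0 L1-HIT; vc=[]
#4 0x21→b8/s0 MISS; vc=[14]
#5 0x3a→b14/s0 VC-HIT; vc=[8]
#6 0x39→b14/s0 L1-HIT; vc=[8]
#7 0x8→b2/s0 MISS; vc=[8,14]
#8 0x3b→b14/s0 VC-HIT; vc=[8,2]
#9 0x3a→b14/s0 L1-HIT; vc=[8,2]
#10 0x39→b14/s0 L1-HIT; vc=[8,2]
#11 0x39→b14/s0 L1-HIT; vc=[8,2]
#12 0x23→b8/s0 VC-HIT; vc=[14,2]
#13 0x3a→b14/s0 VC-HIT; vc=[8,2]
#14 0x3b→b14/s0 L1-HIT; vc=[8,2]

VC = [8, 2]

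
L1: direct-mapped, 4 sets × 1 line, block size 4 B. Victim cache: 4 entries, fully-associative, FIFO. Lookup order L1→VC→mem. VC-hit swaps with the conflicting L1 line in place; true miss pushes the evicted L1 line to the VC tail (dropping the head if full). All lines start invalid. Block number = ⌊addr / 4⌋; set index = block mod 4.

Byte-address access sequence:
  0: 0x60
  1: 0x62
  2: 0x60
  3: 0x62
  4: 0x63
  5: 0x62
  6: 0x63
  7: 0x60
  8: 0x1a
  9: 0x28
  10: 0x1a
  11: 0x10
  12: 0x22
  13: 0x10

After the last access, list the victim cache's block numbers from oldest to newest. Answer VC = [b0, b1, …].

VC = [10, 24, 8]

#0 0x60→b24/s0 MISS; vc=[]
#1 0x62→b24/s0 L1-HIT; vc=[]
#2 0x60→b24/s0 L1-HIT; vc=[]
#3 0x62→b24/s0 L1-HIT; vc=[]
#4 0x63→b24/s0 L1-HIT; vc=[]
#5 0x62→b24/s0 L1-HIT; vc=[]
#6 0x63→b24/s0 L1-HIT; vc=[]
#7 0x60→b24/s0 L1-HIT; vc=[]
#8 0x1a→b6/s2 MISS; vc=[]
#9 0x28→b10/s2 MISS; vc=[6]
#10 0x1a→b6/s2 VC-HIT; vc=[10]
#11 0x10→b4/s0 MISS; vc=[10,24]
#12 0x22→b8/s0 MISS; vc=[10,24,4]
#13 0x10→b4/s0 VC-HIT; vc=[10,24,8]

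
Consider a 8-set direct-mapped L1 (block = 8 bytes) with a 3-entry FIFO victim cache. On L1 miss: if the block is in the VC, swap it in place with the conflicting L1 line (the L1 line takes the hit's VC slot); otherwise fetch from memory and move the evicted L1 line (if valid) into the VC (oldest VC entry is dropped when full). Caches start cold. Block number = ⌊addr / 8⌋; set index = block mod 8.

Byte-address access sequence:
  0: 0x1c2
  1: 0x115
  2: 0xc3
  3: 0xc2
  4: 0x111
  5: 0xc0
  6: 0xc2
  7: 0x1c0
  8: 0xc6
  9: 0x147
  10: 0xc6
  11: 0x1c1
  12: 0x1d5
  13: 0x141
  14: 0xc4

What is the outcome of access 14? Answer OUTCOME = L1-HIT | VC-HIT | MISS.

  [0] addr=0x1c2 blk=56 s=0: MISS | VC []
  [1] addr=0x115 blk=34 s=2: MISS | VC []
  [2] addr=0xc3 blk=24 s=0: MISS | VC [56]
  [3] addr=0xc2 blk=24 s=0: L1-HIT | VC [56]
  [4] addr=0x111 blk=34 s=2: L1-HIT | VC [56]
  [5] addr=0xc0 blk=24 s=0: L1-HIT | VC [56]
  [6] addr=0xc2 blk=24 s=0: L1-HIT | VC [56]
  [7] addr=0x1c0 blk=56 s=0: VC-HIT | VC [24]
  [8] addr=0xc6 blk=24 s=0: VC-HIT | VC [56]
  [9] addr=0x147 blk=40 s=0: MISS | VC [56, 24]
  [10] addr=0xc6 blk=24 s=0: VC-HIT | VC [56, 40]
  [11] addr=0x1c1 blk=56 s=0: VC-HIT | VC [24, 40]
  [12] addr=0x1d5 blk=58 s=2: MISS | VC [24, 40, 34]
  [13] addr=0x141 blk=40 s=0: VC-HIT | VC [24, 56, 34]
  [14] addr=0xc4 blk=24 s=0: VC-HIT | VC [40, 56, 34]

OUTCOME = VC-HIT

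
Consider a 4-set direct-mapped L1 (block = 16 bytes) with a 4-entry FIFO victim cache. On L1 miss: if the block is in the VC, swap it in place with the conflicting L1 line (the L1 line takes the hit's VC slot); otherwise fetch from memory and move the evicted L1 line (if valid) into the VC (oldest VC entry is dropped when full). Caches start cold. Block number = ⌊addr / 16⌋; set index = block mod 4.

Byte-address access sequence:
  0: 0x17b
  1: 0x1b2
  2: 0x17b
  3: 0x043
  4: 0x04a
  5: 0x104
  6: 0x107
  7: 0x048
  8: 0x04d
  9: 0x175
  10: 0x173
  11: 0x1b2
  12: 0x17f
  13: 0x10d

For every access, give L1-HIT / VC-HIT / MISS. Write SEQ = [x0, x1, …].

SEQ = [MISS, MISS, VC-HIT, MISS, L1-HIT, MISS, L1-HIT, VC-HIT, L1-HIT, L1-HIT, L1-HIT, VC-HIT, VC-HIT, VC-HIT]

  [0] addr=0x17b blk=23 s=3: MISS | VC []
  [1] addr=0x1b2 blk=27 s=3: MISS | VC [23]
  [2] addr=0x17b blk=23 s=3: VC-HIT | VC [27]
  [3] addr=0x43 blk=4 s=0: MISS | VC [27]
  [4] addr=0x4a blk=4 s=0: L1-HIT | VC [27]
  [5] addr=0x104 blk=16 s=0: MISS | VC [27, 4]
  [6] addr=0x107 blk=16 s=0: L1-HIT | VC [27, 4]
  [7] addr=0x48 blk=4 s=0: VC-HIT | VC [27, 16]
  [8] addr=0x4d blk=4 s=0: L1-HIT | VC [27, 16]
  [9] addr=0x175 blk=23 s=3: L1-HIT | VC [27, 16]
  [10] addr=0x173 blk=23 s=3: L1-HIT | VC [27, 16]
  [11] addr=0x1b2 blk=27 s=3: VC-HIT | VC [23, 16]
  [12] addr=0x17f blk=23 s=3: VC-HIT | VC [27, 16]
  [13] addr=0x10d blk=16 s=0: VC-HIT | VC [27, 4]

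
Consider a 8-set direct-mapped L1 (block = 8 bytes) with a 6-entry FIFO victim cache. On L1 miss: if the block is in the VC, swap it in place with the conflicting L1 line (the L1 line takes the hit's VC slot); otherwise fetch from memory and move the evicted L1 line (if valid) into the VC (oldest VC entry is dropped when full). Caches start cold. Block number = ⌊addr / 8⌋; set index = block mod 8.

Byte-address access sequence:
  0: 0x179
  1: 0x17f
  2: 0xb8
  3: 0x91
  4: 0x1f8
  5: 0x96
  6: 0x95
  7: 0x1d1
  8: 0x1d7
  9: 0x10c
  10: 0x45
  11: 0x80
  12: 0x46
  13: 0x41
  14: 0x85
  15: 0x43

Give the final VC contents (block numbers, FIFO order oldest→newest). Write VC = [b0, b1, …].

VC = [47, 23, 18, 16]

0: 0x179 (blk 47, set 7) → MISS  vc=[]
1: 0x17f (blk 47, set 7) → L1-HIT  vc=[]
2: 0xb8 (blk 23, set 7) → MISS  vc=[47]
3: 0x91 (blk 18, set 2) → MISS  vc=[47]
4: 0x1f8 (blk 63, set 7) → MISS  vc=[47, 23]
5: 0x96 (blk 18, set 2) → L1-HIT  vc=[47, 23]
6: 0x95 (blk 18, set 2) → L1-HIT  vc=[47, 23]
7: 0x1d1 (blk 58, set 2) → MISS  vc=[47, 23, 18]
8: 0x1d7 (blk 58, set 2) → L1-HIT  vc=[47, 23, 18]
9: 0x10c (blk 33, set 1) → MISS  vc=[47, 23, 18]
10: 0x45 (blk 8, set 0) → MISS  vc=[47, 23, 18]
11: 0x80 (blk 16, set 0) → MISS  vc=[47, 23, 18, 8]
12: 0x46 (blk 8, set 0) → VC-HIT  vc=[47, 23, 18, 16]
13: 0x41 (blk 8, set 0) → L1-HIT  vc=[47, 23, 18, 16]
14: 0x85 (blk 16, set 0) → VC-HIT  vc=[47, 23, 18, 8]
15: 0x43 (blk 8, set 0) → VC-HIT  vc=[47, 23, 18, 16]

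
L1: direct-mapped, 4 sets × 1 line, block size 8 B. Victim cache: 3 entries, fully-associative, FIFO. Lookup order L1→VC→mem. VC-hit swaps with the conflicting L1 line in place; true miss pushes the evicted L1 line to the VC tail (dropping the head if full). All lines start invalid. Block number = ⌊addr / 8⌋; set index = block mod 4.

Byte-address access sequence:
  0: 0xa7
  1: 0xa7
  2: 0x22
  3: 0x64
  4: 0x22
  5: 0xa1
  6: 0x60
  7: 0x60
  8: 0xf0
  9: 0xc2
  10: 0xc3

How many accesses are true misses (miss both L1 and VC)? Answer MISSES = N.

#0 0xa7→b20/s0 MISS; vc=[]
#1 0xa7→b20/s0 L1-HIT; vc=[]
#2 0x22→b4/s0 MISS; vc=[20]
#3 0x64→b12/s0 MISS; vc=[20,4]
#4 0x22→b4/s0 VC-HIT; vc=[20,12]
#5 0xa1→b20/s0 VC-HIT; vc=[4,12]
#6 0x60→b12/s0 VC-HIT; vc=[4,20]
#7 0x60→b12/s0 L1-HIT; vc=[4,20]
#8 0xf0→b30/s2 MISS; vc=[4,20]
#9 0xc2→b24/s0 MISS; vc=[4,20,12]
#10 0xc3→b24/s0 L1-HIT; vc=[4,20,12]

MISSES = 5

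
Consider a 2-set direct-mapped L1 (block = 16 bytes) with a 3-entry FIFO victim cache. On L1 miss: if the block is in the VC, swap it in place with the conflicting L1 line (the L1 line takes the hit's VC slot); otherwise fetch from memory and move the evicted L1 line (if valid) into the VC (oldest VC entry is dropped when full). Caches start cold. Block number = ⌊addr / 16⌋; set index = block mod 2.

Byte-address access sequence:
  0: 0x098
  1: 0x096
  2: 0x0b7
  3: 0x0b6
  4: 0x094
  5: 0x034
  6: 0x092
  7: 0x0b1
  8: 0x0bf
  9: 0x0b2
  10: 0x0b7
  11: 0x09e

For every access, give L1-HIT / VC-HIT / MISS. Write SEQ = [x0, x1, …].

SEQ = [MISS, L1-HIT, MISS, L1-HIT, VC-HIT, MISS, VC-HIT, VC-HIT, L1-HIT, L1-HIT, L1-HIT, VC-HIT]

0: 0x98 (blk 9, set 1) → MISS  vc=[]
1: 0x96 (blk 9, set 1) → L1-HIT  vc=[]
2: 0xb7 (blk 11, set 1) → MISS  vc=[9]
3: 0xb6 (blk 11, set 1) → L1-HIT  vc=[9]
4: 0x94 (blk 9, set 1) → VC-HIT  vc=[11]
5: 0x34 (blk 3, set 1) → MISS  vc=[11, 9]
6: 0x92 (blk 9, set 1) → VC-HIT  vc=[11, 3]
7: 0xb1 (blk 11, set 1) → VC-HIT  vc=[9, 3]
8: 0xbf (blk 11, set 1) → L1-HIT  vc=[9, 3]
9: 0xb2 (blk 11, set 1) → L1-HIT  vc=[9, 3]
10: 0xb7 (blk 11, set 1) → L1-HIT  vc=[9, 3]
11: 0x9e (blk 9, set 1) → VC-HIT  vc=[11, 3]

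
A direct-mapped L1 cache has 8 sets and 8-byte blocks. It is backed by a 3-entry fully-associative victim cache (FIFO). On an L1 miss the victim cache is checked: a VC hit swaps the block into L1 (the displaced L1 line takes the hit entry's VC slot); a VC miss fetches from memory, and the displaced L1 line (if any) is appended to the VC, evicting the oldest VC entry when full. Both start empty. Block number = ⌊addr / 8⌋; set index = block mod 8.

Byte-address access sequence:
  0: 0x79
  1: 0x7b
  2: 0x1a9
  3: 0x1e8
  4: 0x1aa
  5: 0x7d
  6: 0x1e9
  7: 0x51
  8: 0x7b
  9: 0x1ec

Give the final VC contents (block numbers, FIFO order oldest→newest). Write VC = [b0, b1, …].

VC = [53]

0: 0x79 (blk 15, set 7) → MISS  vc=[]
1: 0x7b (blk 15, set 7) → L1-HIT  vc=[]
2: 0x1a9 (blk 53, set 5) → MISS  vc=[]
3: 0x1e8 (blk 61, set 5) → MISS  vc=[53]
4: 0x1aa (blk 53, set 5) → VC-HIT  vc=[61]
5: 0x7d (blk 15, set 7) → L1-HIT  vc=[61]
6: 0x1e9 (blk 61, set 5) → VC-HIT  vc=[53]
7: 0x51 (blk 10, set 2) → MISS  vc=[53]
8: 0x7b (blk 15, set 7) → L1-HIT  vc=[53]
9: 0x1ec (blk 61, set 5) → L1-HIT  vc=[53]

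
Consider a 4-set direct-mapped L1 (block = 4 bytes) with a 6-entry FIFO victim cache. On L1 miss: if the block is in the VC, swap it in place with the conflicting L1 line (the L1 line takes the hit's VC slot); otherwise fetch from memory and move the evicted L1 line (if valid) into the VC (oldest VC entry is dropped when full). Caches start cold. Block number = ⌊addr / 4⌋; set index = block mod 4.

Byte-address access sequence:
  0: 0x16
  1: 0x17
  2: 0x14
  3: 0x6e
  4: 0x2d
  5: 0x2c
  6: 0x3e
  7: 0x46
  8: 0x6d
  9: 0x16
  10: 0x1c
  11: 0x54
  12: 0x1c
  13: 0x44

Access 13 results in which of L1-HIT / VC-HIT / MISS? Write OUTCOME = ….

0: 0x16 (blk 5, set 1) → MISS  vc=[]
1: 0x17 (blk 5, set 1) → L1-HIT  vc=[]
2: 0x14 (blk 5, set 1) → L1-HIT  vc=[]
3: 0x6e (blk 27, set 3) → MISS  vc=[]
4: 0x2d (blk 11, set 3) → MISS  vc=[27]
5: 0x2c (blk 11, set 3) → L1-HIT  vc=[27]
6: 0x3e (blk 15, set 3) → MISS  vc=[27, 11]
7: 0x46 (blk 17, set 1) → MISS  vc=[27, 11, 5]
8: 0x6d (blk 27, set 3) → VC-HIT  vc=[15, 11, 5]
9: 0x16 (blk 5, set 1) → VC-HIT  vc=[15, 11, 17]
10: 0x1c (blk 7, set 3) → MISS  vc=[15, 11, 17, 27]
11: 0x54 (blk 21, set 1) → MISS  vc=[15, 11, 17, 27, 5]
12: 0x1c (blk 7, set 3) → L1-HIT  vc=[15, 11, 17, 27, 5]
13: 0x44 (blk 17, set 1) → VC-HIT  vc=[15, 11, 21, 27, 5]

OUTCOME = VC-HIT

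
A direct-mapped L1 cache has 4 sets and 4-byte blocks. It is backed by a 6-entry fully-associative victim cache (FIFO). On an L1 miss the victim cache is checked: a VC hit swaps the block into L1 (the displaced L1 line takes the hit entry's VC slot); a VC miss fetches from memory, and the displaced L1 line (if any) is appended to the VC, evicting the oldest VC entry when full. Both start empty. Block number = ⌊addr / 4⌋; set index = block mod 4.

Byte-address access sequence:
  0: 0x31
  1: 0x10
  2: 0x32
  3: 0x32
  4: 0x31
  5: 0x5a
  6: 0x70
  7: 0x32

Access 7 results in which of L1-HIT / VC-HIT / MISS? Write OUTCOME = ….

#0 0x31→b12/s0 MISS; vc=[]
#1 0x10→b4/s0 MISS; vc=[12]
#2 0x32→b12/s0 VC-HIT; vc=[4]
#3 0x32→b12/s0 L1-HIT; vc=[4]
#4 0x31→b12/s0 L1-HIT; vc=[4]
#5 0x5a→b22/s2 MISS; vc=[4]
#6 0x70→b28/s0 MISS; vc=[4,12]
#7 0x32→b12/s0 VC-HIT; vc=[4,28]

OUTCOME = VC-HIT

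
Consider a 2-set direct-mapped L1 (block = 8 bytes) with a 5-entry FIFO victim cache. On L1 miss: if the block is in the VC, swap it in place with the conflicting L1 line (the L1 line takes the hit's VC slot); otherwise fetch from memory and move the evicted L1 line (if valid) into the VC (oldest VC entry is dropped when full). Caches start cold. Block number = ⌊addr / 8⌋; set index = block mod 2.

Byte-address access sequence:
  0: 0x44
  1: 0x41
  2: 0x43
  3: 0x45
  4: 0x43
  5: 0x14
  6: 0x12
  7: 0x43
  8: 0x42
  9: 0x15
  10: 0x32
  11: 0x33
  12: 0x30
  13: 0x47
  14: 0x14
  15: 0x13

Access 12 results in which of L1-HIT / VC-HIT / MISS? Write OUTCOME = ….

OUTCOME = L1-HIT

  [0] addr=0x44 blk=8 s=0: MISS | VC []
  [1] addr=0x41 blk=8 s=0: L1-HIT | VC []
  [2] addr=0x43 blk=8 s=0: L1-HIT | VC []
  [3] addr=0x45 blk=8 s=0: L1-HIT | VC []
  [4] addr=0x43 blk=8 s=0: L1-HIT | VC []
  [5] addr=0x14 blk=2 s=0: MISS | VC [8]
  [6] addr=0x12 blk=2 s=0: L1-HIT | VC [8]
  [7] addr=0x43 blk=8 s=0: VC-HIT | VC [2]
  [8] addr=0x42 blk=8 s=0: L1-HIT | VC [2]
  [9] addr=0x15 blk=2 s=0: VC-HIT | VC [8]
  [10] addr=0x32 blk=6 s=0: MISS | VC [8, 2]
  [11] addr=0x33 blk=6 s=0: L1-HIT | VC [8, 2]
  [12] addr=0x30 blk=6 s=0: L1-HIT | VC [8, 2]
  [13] addr=0x47 blk=8 s=0: VC-HIT | VC [6, 2]
  [14] addr=0x14 blk=2 s=0: VC-HIT | VC [6, 8]
  [15] addr=0x13 blk=2 s=0: L1-HIT | VC [6, 8]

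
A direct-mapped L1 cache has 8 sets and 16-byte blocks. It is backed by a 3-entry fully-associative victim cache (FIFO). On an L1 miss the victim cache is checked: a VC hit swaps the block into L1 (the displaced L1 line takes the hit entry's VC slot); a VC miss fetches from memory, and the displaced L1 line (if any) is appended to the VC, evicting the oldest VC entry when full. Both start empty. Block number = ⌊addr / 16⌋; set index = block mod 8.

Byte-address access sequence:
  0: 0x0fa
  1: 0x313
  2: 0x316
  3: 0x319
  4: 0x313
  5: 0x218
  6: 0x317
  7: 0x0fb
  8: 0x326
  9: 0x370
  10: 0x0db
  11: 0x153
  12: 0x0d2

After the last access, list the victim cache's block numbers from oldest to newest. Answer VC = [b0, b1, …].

VC = [33, 15, 21]

  [0] addr=0xfa blk=15 s=7: MISS | VC []
  [1] addr=0x313 blk=49 s=1: MISS | VC []
  [2] addr=0x316 blk=49 s=1: L1-HIT | VC []
  [3] addr=0x319 blk=49 s=1: L1-HIT | VC []
  [4] addr=0x313 blk=49 s=1: L1-HIT | VC []
  [5] addr=0x218 blk=33 s=1: MISS | VC [49]
  [6] addr=0x317 blk=49 s=1: VC-HIT | VC [33]
  [7] addr=0xfb blk=15 s=7: L1-HIT | VC [33]
  [8] addr=0x326 blk=50 s=2: MISS | VC [33]
  [9] addr=0x370 blk=55 s=7: MISS | VC [33, 15]
  [10] addr=0xdb blk=13 s=5: MISS | VC [33, 15]
  [11] addr=0x153 blk=21 s=5: MISS | VC [33, 15, 13]
  [12] addr=0xd2 blk=13 s=5: VC-HIT | VC [33, 15, 21]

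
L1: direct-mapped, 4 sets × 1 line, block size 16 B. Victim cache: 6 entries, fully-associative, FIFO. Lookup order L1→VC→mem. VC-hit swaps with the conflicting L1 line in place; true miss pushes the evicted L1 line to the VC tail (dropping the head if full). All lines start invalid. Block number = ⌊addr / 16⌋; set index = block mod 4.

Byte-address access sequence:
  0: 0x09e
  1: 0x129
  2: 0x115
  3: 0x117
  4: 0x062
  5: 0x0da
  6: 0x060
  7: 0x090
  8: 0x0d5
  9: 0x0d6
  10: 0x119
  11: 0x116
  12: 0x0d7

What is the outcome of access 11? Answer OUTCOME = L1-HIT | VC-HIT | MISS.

#0 0x9e→b9/s1 MISS; vc=[]
#1 0x129→b18/s2 MISS; vc=[]
#2 0x115→b17/s1 MISS; vc=[9]
#3 0x117→b17/s1 L1-HIT; vc=[9]
#4 0x62→b6/s2 MISS; vc=[9,18]
#5 0xda→b13/s1 MISS; vc=[9,18,17]
#6 0x60→b6/s2 L1-HIT; vc=[9,18,17]
#7 0x90→b9/s1 VC-HIT; vc=[13,18,17]
#8 0xd5→b13/s1 VC-HIT; vc=[9,18,17]
#9 0xd6→b13/s1 L1-HIT; vc=[9,18,17]
#10 0x119→b17/s1 VC-HIT; vc=[9,18,13]
#11 0x116→b17/s1 L1-HIT; vc=[9,18,13]
#12 0xd7→b13/s1 VC-HIT; vc=[9,18,17]

OUTCOME = L1-HIT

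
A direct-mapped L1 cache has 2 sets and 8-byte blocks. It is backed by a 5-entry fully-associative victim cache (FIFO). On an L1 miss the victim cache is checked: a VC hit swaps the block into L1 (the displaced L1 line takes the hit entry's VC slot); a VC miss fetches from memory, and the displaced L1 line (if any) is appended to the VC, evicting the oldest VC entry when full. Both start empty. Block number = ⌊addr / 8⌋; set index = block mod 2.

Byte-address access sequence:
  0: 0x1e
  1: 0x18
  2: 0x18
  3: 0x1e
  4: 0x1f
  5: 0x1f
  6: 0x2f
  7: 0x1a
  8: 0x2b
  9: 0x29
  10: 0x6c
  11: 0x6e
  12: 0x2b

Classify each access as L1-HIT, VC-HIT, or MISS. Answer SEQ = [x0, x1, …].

0: 0x1e (blk 3, set 1) → MISS  vc=[]
1: 0x18 (blk 3, set 1) → L1-HIT  vc=[]
2: 0x18 (blk 3, set 1) → L1-HIT  vc=[]
3: 0x1e (blk 3, set 1) → L1-HIT  vc=[]
4: 0x1f (blk 3, set 1) → L1-HIT  vc=[]
5: 0x1f (blk 3, set 1) → L1-HIT  vc=[]
6: 0x2f (blk 5, set 1) → MISS  vc=[3]
7: 0x1a (blk 3, set 1) → VC-HIT  vc=[5]
8: 0x2b (blk 5, set 1) → VC-HIT  vc=[3]
9: 0x29 (blk 5, set 1) → L1-HIT  vc=[3]
10: 0x6c (blk 13, set 1) → MISS  vc=[3, 5]
11: 0x6e (blk 13, set 1) → L1-HIT  vc=[3, 5]
12: 0x2b (blk 5, set 1) → VC-HIT  vc=[3, 13]

SEQ = [MISS, L1-HIT, L1-HIT, L1-HIT, L1-HIT, L1-HIT, MISS, VC-HIT, VC-HIT, L1-HIT, MISS, L1-HIT, VC-HIT]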